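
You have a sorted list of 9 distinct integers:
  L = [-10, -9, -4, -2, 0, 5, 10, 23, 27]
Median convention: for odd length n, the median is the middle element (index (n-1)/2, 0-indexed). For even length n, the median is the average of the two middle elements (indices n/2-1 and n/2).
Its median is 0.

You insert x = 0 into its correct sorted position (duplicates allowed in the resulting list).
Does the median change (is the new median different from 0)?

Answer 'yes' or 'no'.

Old median = 0
Insert x = 0
New median = 0
Changed? no

Answer: no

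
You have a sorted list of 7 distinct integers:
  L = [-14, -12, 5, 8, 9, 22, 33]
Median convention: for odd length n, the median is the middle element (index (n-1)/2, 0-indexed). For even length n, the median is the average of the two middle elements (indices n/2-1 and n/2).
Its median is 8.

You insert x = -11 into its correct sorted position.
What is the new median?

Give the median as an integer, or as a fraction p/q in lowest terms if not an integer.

Answer: 13/2

Derivation:
Old list (sorted, length 7): [-14, -12, 5, 8, 9, 22, 33]
Old median = 8
Insert x = -11
Old length odd (7). Middle was index 3 = 8.
New length even (8). New median = avg of two middle elements.
x = -11: 2 elements are < x, 5 elements are > x.
New sorted list: [-14, -12, -11, 5, 8, 9, 22, 33]
New median = 13/2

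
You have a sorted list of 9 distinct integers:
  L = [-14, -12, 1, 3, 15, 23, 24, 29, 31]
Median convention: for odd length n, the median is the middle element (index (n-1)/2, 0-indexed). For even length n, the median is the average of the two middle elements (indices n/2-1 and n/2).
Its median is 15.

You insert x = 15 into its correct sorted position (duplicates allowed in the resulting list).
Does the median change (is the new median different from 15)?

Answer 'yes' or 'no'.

Answer: no

Derivation:
Old median = 15
Insert x = 15
New median = 15
Changed? no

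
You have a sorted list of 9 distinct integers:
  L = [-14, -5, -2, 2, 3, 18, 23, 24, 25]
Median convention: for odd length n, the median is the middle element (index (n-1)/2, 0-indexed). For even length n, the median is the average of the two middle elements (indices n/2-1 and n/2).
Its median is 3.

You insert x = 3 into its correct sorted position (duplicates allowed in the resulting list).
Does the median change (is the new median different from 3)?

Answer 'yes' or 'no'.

Old median = 3
Insert x = 3
New median = 3
Changed? no

Answer: no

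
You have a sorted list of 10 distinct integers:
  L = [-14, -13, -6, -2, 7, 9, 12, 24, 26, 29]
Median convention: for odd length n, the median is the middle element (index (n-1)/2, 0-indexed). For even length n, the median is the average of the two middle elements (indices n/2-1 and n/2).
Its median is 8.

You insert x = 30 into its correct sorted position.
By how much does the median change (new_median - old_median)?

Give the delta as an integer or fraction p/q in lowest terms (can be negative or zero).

Old median = 8
After inserting x = 30: new sorted = [-14, -13, -6, -2, 7, 9, 12, 24, 26, 29, 30]
New median = 9
Delta = 9 - 8 = 1

Answer: 1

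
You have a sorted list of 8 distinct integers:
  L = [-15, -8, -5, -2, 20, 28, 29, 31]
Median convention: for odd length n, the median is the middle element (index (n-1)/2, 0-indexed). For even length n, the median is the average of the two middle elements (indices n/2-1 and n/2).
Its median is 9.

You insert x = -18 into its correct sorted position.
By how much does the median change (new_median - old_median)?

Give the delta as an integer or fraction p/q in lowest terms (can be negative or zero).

Answer: -11

Derivation:
Old median = 9
After inserting x = -18: new sorted = [-18, -15, -8, -5, -2, 20, 28, 29, 31]
New median = -2
Delta = -2 - 9 = -11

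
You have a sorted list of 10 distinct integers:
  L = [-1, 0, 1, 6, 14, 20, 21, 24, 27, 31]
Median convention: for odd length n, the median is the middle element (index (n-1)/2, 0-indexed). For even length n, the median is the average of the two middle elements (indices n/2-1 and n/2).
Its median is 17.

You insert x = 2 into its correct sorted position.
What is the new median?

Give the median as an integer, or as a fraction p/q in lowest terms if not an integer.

Answer: 14

Derivation:
Old list (sorted, length 10): [-1, 0, 1, 6, 14, 20, 21, 24, 27, 31]
Old median = 17
Insert x = 2
Old length even (10). Middle pair: indices 4,5 = 14,20.
New length odd (11). New median = single middle element.
x = 2: 3 elements are < x, 7 elements are > x.
New sorted list: [-1, 0, 1, 2, 6, 14, 20, 21, 24, 27, 31]
New median = 14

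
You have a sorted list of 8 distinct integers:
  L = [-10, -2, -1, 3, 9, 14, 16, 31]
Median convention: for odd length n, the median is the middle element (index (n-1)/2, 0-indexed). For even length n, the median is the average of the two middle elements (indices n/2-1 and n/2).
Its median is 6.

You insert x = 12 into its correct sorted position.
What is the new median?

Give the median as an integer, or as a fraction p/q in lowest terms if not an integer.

Old list (sorted, length 8): [-10, -2, -1, 3, 9, 14, 16, 31]
Old median = 6
Insert x = 12
Old length even (8). Middle pair: indices 3,4 = 3,9.
New length odd (9). New median = single middle element.
x = 12: 5 elements are < x, 3 elements are > x.
New sorted list: [-10, -2, -1, 3, 9, 12, 14, 16, 31]
New median = 9

Answer: 9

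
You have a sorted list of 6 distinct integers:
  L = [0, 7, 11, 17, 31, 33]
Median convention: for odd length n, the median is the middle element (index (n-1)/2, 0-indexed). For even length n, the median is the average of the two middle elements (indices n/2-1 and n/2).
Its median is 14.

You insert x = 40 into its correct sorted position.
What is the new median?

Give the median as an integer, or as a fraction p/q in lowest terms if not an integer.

Answer: 17

Derivation:
Old list (sorted, length 6): [0, 7, 11, 17, 31, 33]
Old median = 14
Insert x = 40
Old length even (6). Middle pair: indices 2,3 = 11,17.
New length odd (7). New median = single middle element.
x = 40: 6 elements are < x, 0 elements are > x.
New sorted list: [0, 7, 11, 17, 31, 33, 40]
New median = 17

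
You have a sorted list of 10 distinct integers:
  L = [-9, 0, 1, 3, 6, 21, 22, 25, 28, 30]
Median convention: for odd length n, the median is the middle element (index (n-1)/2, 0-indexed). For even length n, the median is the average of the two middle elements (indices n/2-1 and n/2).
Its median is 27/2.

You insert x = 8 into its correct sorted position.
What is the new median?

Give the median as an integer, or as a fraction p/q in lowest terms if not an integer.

Old list (sorted, length 10): [-9, 0, 1, 3, 6, 21, 22, 25, 28, 30]
Old median = 27/2
Insert x = 8
Old length even (10). Middle pair: indices 4,5 = 6,21.
New length odd (11). New median = single middle element.
x = 8: 5 elements are < x, 5 elements are > x.
New sorted list: [-9, 0, 1, 3, 6, 8, 21, 22, 25, 28, 30]
New median = 8

Answer: 8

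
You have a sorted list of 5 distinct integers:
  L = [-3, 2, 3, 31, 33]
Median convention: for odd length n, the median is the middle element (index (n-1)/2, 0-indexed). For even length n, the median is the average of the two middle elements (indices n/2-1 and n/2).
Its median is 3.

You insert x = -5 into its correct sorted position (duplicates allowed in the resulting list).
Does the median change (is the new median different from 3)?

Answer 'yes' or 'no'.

Answer: yes

Derivation:
Old median = 3
Insert x = -5
New median = 5/2
Changed? yes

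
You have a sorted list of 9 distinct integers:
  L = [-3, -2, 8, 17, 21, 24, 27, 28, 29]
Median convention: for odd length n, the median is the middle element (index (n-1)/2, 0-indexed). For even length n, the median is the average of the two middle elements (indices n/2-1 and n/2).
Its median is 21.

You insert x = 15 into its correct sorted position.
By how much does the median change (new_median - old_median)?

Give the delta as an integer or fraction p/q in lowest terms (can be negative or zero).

Answer: -2

Derivation:
Old median = 21
After inserting x = 15: new sorted = [-3, -2, 8, 15, 17, 21, 24, 27, 28, 29]
New median = 19
Delta = 19 - 21 = -2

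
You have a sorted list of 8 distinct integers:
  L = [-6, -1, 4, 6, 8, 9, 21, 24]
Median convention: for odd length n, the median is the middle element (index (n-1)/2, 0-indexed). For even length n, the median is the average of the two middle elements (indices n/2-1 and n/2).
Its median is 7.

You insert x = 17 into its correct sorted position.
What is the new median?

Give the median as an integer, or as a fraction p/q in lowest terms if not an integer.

Old list (sorted, length 8): [-6, -1, 4, 6, 8, 9, 21, 24]
Old median = 7
Insert x = 17
Old length even (8). Middle pair: indices 3,4 = 6,8.
New length odd (9). New median = single middle element.
x = 17: 6 elements are < x, 2 elements are > x.
New sorted list: [-6, -1, 4, 6, 8, 9, 17, 21, 24]
New median = 8

Answer: 8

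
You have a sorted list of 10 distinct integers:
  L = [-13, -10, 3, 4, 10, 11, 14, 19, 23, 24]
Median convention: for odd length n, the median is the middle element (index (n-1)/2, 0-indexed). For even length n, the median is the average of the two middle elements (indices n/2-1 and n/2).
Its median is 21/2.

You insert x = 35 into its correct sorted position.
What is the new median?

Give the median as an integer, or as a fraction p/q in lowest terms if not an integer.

Old list (sorted, length 10): [-13, -10, 3, 4, 10, 11, 14, 19, 23, 24]
Old median = 21/2
Insert x = 35
Old length even (10). Middle pair: indices 4,5 = 10,11.
New length odd (11). New median = single middle element.
x = 35: 10 elements are < x, 0 elements are > x.
New sorted list: [-13, -10, 3, 4, 10, 11, 14, 19, 23, 24, 35]
New median = 11

Answer: 11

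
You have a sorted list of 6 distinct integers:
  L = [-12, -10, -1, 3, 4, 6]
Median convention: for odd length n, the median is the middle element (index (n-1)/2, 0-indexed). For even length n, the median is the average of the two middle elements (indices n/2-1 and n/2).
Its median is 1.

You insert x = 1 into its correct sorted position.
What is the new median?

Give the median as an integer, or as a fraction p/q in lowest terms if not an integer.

Old list (sorted, length 6): [-12, -10, -1, 3, 4, 6]
Old median = 1
Insert x = 1
Old length even (6). Middle pair: indices 2,3 = -1,3.
New length odd (7). New median = single middle element.
x = 1: 3 elements are < x, 3 elements are > x.
New sorted list: [-12, -10, -1, 1, 3, 4, 6]
New median = 1

Answer: 1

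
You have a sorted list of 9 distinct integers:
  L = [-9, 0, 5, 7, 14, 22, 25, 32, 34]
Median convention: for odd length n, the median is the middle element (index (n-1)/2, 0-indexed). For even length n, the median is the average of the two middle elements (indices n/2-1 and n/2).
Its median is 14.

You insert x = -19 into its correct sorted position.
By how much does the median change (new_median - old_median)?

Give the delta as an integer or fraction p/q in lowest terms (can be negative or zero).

Answer: -7/2

Derivation:
Old median = 14
After inserting x = -19: new sorted = [-19, -9, 0, 5, 7, 14, 22, 25, 32, 34]
New median = 21/2
Delta = 21/2 - 14 = -7/2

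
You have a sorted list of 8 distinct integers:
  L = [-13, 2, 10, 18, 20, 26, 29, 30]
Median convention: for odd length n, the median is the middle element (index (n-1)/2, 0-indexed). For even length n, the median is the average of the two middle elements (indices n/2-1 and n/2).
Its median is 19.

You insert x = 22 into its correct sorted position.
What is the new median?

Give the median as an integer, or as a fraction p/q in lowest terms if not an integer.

Answer: 20

Derivation:
Old list (sorted, length 8): [-13, 2, 10, 18, 20, 26, 29, 30]
Old median = 19
Insert x = 22
Old length even (8). Middle pair: indices 3,4 = 18,20.
New length odd (9). New median = single middle element.
x = 22: 5 elements are < x, 3 elements are > x.
New sorted list: [-13, 2, 10, 18, 20, 22, 26, 29, 30]
New median = 20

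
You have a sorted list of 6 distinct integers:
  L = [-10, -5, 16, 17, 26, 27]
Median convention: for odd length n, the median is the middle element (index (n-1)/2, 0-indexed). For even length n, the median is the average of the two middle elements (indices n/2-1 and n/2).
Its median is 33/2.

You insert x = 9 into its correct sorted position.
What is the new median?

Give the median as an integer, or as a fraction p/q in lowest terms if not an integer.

Old list (sorted, length 6): [-10, -5, 16, 17, 26, 27]
Old median = 33/2
Insert x = 9
Old length even (6). Middle pair: indices 2,3 = 16,17.
New length odd (7). New median = single middle element.
x = 9: 2 elements are < x, 4 elements are > x.
New sorted list: [-10, -5, 9, 16, 17, 26, 27]
New median = 16

Answer: 16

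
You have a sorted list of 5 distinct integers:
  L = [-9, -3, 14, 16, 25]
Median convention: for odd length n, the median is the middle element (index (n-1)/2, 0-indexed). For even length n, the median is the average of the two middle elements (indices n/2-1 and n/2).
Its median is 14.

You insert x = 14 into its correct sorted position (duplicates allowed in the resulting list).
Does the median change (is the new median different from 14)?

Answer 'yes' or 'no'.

Answer: no

Derivation:
Old median = 14
Insert x = 14
New median = 14
Changed? no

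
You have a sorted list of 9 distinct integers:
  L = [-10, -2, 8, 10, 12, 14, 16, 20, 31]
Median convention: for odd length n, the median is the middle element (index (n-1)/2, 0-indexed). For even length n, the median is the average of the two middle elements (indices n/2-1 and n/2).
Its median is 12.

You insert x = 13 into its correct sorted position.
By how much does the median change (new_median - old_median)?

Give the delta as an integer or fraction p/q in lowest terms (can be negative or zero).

Old median = 12
After inserting x = 13: new sorted = [-10, -2, 8, 10, 12, 13, 14, 16, 20, 31]
New median = 25/2
Delta = 25/2 - 12 = 1/2

Answer: 1/2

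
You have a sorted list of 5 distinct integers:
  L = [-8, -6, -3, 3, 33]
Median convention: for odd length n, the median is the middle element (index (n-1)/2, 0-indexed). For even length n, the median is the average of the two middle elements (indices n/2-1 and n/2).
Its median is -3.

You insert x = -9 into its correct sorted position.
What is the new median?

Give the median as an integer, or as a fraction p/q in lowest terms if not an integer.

Answer: -9/2

Derivation:
Old list (sorted, length 5): [-8, -6, -3, 3, 33]
Old median = -3
Insert x = -9
Old length odd (5). Middle was index 2 = -3.
New length even (6). New median = avg of two middle elements.
x = -9: 0 elements are < x, 5 elements are > x.
New sorted list: [-9, -8, -6, -3, 3, 33]
New median = -9/2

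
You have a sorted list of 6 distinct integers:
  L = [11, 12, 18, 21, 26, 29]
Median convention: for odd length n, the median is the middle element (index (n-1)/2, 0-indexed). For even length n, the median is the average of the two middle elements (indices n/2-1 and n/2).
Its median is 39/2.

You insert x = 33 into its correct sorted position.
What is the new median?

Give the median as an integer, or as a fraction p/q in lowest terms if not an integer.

Old list (sorted, length 6): [11, 12, 18, 21, 26, 29]
Old median = 39/2
Insert x = 33
Old length even (6). Middle pair: indices 2,3 = 18,21.
New length odd (7). New median = single middle element.
x = 33: 6 elements are < x, 0 elements are > x.
New sorted list: [11, 12, 18, 21, 26, 29, 33]
New median = 21

Answer: 21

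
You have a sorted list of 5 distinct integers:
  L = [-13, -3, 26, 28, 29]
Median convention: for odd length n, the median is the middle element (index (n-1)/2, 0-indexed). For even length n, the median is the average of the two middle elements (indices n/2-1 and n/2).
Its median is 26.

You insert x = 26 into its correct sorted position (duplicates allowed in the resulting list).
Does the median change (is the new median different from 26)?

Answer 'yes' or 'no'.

Old median = 26
Insert x = 26
New median = 26
Changed? no

Answer: no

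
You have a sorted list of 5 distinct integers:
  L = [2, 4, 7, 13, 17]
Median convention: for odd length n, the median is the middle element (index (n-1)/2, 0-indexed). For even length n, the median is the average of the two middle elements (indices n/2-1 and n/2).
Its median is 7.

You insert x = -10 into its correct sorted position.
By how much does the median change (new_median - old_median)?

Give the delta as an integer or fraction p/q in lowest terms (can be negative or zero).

Answer: -3/2

Derivation:
Old median = 7
After inserting x = -10: new sorted = [-10, 2, 4, 7, 13, 17]
New median = 11/2
Delta = 11/2 - 7 = -3/2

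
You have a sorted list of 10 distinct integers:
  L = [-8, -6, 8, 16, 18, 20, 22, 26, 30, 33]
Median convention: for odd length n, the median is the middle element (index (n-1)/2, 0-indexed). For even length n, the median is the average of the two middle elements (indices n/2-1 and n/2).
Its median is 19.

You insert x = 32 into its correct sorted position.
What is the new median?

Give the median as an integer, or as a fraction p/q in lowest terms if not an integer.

Old list (sorted, length 10): [-8, -6, 8, 16, 18, 20, 22, 26, 30, 33]
Old median = 19
Insert x = 32
Old length even (10). Middle pair: indices 4,5 = 18,20.
New length odd (11). New median = single middle element.
x = 32: 9 elements are < x, 1 elements are > x.
New sorted list: [-8, -6, 8, 16, 18, 20, 22, 26, 30, 32, 33]
New median = 20

Answer: 20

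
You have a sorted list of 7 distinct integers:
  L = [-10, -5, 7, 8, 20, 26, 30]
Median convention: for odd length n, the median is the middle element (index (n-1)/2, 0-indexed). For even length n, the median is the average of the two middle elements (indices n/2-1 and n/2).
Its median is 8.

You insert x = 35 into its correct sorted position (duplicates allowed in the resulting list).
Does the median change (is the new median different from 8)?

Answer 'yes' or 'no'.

Old median = 8
Insert x = 35
New median = 14
Changed? yes

Answer: yes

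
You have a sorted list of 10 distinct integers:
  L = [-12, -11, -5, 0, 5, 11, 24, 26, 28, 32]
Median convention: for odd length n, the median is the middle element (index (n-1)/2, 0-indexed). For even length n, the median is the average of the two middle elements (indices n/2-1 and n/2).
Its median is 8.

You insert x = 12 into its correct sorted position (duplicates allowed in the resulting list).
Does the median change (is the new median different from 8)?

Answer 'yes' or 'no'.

Old median = 8
Insert x = 12
New median = 11
Changed? yes

Answer: yes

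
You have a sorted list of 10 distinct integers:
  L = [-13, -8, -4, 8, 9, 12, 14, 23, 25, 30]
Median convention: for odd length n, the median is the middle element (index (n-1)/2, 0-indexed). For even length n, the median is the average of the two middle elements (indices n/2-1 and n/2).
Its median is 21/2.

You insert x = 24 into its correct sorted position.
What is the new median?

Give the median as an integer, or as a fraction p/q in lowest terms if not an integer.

Old list (sorted, length 10): [-13, -8, -4, 8, 9, 12, 14, 23, 25, 30]
Old median = 21/2
Insert x = 24
Old length even (10). Middle pair: indices 4,5 = 9,12.
New length odd (11). New median = single middle element.
x = 24: 8 elements are < x, 2 elements are > x.
New sorted list: [-13, -8, -4, 8, 9, 12, 14, 23, 24, 25, 30]
New median = 12

Answer: 12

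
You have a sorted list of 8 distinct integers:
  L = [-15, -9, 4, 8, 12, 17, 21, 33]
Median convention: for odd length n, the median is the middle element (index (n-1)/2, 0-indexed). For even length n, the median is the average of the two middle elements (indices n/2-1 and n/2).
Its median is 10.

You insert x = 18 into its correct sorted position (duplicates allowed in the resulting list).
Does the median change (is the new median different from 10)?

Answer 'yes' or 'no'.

Answer: yes

Derivation:
Old median = 10
Insert x = 18
New median = 12
Changed? yes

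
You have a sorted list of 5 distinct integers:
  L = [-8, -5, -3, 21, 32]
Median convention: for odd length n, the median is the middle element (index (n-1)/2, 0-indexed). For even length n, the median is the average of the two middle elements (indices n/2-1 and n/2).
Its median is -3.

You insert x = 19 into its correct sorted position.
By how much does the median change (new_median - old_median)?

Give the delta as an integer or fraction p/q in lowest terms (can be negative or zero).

Old median = -3
After inserting x = 19: new sorted = [-8, -5, -3, 19, 21, 32]
New median = 8
Delta = 8 - -3 = 11

Answer: 11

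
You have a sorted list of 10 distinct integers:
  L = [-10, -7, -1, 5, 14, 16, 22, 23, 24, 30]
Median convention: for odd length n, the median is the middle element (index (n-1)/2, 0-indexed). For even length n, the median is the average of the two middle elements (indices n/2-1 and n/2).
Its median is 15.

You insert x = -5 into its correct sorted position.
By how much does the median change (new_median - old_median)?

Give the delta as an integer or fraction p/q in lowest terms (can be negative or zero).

Old median = 15
After inserting x = -5: new sorted = [-10, -7, -5, -1, 5, 14, 16, 22, 23, 24, 30]
New median = 14
Delta = 14 - 15 = -1

Answer: -1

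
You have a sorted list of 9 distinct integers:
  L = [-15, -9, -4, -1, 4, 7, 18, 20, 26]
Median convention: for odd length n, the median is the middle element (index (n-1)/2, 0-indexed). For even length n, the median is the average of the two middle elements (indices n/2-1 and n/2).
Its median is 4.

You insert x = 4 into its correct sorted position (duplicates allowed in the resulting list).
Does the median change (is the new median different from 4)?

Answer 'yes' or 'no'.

Answer: no

Derivation:
Old median = 4
Insert x = 4
New median = 4
Changed? no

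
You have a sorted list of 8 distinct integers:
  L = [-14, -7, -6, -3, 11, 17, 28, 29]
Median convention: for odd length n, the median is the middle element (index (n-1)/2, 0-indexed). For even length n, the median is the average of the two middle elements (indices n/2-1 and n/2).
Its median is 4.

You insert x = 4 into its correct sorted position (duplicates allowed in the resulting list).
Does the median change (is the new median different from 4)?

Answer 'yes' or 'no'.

Answer: no

Derivation:
Old median = 4
Insert x = 4
New median = 4
Changed? no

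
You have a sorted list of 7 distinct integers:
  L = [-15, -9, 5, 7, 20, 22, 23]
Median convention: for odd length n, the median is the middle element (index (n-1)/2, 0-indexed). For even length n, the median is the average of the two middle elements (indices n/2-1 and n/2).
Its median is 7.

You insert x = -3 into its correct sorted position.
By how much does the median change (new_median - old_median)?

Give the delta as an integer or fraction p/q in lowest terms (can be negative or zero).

Answer: -1

Derivation:
Old median = 7
After inserting x = -3: new sorted = [-15, -9, -3, 5, 7, 20, 22, 23]
New median = 6
Delta = 6 - 7 = -1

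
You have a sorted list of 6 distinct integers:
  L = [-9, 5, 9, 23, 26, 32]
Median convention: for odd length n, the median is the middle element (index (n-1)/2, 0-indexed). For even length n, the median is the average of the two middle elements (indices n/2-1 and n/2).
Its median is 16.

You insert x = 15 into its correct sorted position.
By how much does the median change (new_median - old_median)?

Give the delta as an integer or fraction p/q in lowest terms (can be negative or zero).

Old median = 16
After inserting x = 15: new sorted = [-9, 5, 9, 15, 23, 26, 32]
New median = 15
Delta = 15 - 16 = -1

Answer: -1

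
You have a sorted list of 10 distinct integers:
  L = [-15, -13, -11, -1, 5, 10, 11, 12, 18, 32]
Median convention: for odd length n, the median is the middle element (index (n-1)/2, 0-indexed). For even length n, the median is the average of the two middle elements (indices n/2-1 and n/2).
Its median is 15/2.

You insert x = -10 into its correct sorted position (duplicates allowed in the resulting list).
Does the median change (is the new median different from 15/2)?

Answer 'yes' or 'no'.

Old median = 15/2
Insert x = -10
New median = 5
Changed? yes

Answer: yes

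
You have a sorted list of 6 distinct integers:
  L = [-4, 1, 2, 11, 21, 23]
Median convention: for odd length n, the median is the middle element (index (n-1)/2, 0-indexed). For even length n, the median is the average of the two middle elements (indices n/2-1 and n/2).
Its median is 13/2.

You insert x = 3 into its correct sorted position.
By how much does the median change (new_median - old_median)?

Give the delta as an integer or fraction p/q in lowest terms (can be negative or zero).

Answer: -7/2

Derivation:
Old median = 13/2
After inserting x = 3: new sorted = [-4, 1, 2, 3, 11, 21, 23]
New median = 3
Delta = 3 - 13/2 = -7/2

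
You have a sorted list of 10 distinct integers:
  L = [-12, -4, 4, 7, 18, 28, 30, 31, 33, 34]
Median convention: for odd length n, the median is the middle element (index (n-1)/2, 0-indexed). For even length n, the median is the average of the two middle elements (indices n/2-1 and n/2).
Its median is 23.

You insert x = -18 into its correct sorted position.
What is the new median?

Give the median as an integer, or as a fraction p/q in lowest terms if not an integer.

Old list (sorted, length 10): [-12, -4, 4, 7, 18, 28, 30, 31, 33, 34]
Old median = 23
Insert x = -18
Old length even (10). Middle pair: indices 4,5 = 18,28.
New length odd (11). New median = single middle element.
x = -18: 0 elements are < x, 10 elements are > x.
New sorted list: [-18, -12, -4, 4, 7, 18, 28, 30, 31, 33, 34]
New median = 18

Answer: 18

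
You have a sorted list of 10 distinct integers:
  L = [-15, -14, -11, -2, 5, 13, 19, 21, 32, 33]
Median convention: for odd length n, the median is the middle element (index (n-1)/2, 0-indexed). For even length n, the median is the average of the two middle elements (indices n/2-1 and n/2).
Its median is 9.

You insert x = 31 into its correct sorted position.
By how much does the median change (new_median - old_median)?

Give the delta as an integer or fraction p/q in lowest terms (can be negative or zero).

Old median = 9
After inserting x = 31: new sorted = [-15, -14, -11, -2, 5, 13, 19, 21, 31, 32, 33]
New median = 13
Delta = 13 - 9 = 4

Answer: 4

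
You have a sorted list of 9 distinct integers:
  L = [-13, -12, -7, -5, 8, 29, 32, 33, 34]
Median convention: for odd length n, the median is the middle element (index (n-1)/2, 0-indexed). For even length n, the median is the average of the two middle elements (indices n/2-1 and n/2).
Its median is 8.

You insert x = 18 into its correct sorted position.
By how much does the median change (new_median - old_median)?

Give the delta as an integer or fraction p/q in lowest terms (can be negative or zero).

Answer: 5

Derivation:
Old median = 8
After inserting x = 18: new sorted = [-13, -12, -7, -5, 8, 18, 29, 32, 33, 34]
New median = 13
Delta = 13 - 8 = 5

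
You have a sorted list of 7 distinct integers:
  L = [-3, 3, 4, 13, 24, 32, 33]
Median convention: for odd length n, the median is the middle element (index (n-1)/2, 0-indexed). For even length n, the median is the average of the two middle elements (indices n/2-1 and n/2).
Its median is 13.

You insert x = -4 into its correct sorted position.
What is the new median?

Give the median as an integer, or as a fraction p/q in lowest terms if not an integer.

Old list (sorted, length 7): [-3, 3, 4, 13, 24, 32, 33]
Old median = 13
Insert x = -4
Old length odd (7). Middle was index 3 = 13.
New length even (8). New median = avg of two middle elements.
x = -4: 0 elements are < x, 7 elements are > x.
New sorted list: [-4, -3, 3, 4, 13, 24, 32, 33]
New median = 17/2

Answer: 17/2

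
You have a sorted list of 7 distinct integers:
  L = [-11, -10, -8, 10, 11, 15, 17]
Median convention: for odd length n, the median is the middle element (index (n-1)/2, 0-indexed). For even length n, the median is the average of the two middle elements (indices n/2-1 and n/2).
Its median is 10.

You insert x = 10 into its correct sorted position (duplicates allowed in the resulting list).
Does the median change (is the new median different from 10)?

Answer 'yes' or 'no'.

Old median = 10
Insert x = 10
New median = 10
Changed? no

Answer: no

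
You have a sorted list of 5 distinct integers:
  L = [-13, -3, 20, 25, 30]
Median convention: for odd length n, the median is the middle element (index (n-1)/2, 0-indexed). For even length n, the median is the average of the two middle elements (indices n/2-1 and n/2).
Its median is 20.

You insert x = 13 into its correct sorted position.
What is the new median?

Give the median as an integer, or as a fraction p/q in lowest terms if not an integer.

Answer: 33/2

Derivation:
Old list (sorted, length 5): [-13, -3, 20, 25, 30]
Old median = 20
Insert x = 13
Old length odd (5). Middle was index 2 = 20.
New length even (6). New median = avg of two middle elements.
x = 13: 2 elements are < x, 3 elements are > x.
New sorted list: [-13, -3, 13, 20, 25, 30]
New median = 33/2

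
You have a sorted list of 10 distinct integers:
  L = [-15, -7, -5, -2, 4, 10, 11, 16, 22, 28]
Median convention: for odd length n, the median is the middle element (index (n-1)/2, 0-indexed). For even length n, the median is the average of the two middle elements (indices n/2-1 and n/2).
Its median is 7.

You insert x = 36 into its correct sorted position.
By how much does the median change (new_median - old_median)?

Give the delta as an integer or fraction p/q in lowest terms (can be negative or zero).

Old median = 7
After inserting x = 36: new sorted = [-15, -7, -5, -2, 4, 10, 11, 16, 22, 28, 36]
New median = 10
Delta = 10 - 7 = 3

Answer: 3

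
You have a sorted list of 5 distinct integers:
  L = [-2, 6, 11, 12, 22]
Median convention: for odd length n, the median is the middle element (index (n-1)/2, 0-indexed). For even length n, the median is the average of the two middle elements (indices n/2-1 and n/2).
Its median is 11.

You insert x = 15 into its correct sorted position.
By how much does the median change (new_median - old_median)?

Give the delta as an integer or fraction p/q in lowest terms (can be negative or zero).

Answer: 1/2

Derivation:
Old median = 11
After inserting x = 15: new sorted = [-2, 6, 11, 12, 15, 22]
New median = 23/2
Delta = 23/2 - 11 = 1/2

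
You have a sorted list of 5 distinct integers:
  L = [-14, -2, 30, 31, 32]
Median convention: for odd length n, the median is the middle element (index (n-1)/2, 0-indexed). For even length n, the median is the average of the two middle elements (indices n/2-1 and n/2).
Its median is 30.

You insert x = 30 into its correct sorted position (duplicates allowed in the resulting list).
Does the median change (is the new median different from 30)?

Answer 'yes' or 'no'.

Answer: no

Derivation:
Old median = 30
Insert x = 30
New median = 30
Changed? no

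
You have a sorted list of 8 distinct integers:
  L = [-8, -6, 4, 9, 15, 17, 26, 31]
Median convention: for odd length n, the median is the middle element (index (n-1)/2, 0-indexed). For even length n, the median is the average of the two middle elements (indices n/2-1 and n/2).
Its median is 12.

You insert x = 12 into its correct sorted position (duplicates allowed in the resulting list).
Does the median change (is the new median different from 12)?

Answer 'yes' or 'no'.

Old median = 12
Insert x = 12
New median = 12
Changed? no

Answer: no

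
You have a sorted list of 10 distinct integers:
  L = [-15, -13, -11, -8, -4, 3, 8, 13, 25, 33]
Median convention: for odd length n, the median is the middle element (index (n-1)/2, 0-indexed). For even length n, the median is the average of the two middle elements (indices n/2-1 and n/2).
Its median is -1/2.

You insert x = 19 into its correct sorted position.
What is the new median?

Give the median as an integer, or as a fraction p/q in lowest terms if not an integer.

Answer: 3

Derivation:
Old list (sorted, length 10): [-15, -13, -11, -8, -4, 3, 8, 13, 25, 33]
Old median = -1/2
Insert x = 19
Old length even (10). Middle pair: indices 4,5 = -4,3.
New length odd (11). New median = single middle element.
x = 19: 8 elements are < x, 2 elements are > x.
New sorted list: [-15, -13, -11, -8, -4, 3, 8, 13, 19, 25, 33]
New median = 3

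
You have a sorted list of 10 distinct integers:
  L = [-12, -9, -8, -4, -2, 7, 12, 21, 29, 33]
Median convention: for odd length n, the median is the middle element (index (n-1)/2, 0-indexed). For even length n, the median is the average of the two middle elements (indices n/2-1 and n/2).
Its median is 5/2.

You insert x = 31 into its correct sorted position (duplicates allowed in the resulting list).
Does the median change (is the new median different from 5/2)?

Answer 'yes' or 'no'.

Old median = 5/2
Insert x = 31
New median = 7
Changed? yes

Answer: yes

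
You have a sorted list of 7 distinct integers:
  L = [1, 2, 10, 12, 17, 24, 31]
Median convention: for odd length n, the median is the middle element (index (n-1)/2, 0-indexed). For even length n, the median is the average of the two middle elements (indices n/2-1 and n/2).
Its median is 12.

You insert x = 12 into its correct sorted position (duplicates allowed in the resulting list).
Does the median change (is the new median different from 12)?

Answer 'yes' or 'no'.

Answer: no

Derivation:
Old median = 12
Insert x = 12
New median = 12
Changed? no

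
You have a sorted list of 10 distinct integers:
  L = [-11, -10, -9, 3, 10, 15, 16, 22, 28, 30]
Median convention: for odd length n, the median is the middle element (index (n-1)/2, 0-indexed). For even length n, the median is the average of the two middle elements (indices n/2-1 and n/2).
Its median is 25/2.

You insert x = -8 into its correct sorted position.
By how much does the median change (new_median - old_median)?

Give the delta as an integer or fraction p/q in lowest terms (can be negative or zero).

Answer: -5/2

Derivation:
Old median = 25/2
After inserting x = -8: new sorted = [-11, -10, -9, -8, 3, 10, 15, 16, 22, 28, 30]
New median = 10
Delta = 10 - 25/2 = -5/2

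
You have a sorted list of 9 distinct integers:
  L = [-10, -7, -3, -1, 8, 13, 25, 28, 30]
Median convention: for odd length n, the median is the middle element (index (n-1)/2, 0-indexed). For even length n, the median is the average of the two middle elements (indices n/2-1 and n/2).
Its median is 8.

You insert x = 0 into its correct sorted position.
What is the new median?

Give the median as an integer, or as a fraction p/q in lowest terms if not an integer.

Old list (sorted, length 9): [-10, -7, -3, -1, 8, 13, 25, 28, 30]
Old median = 8
Insert x = 0
Old length odd (9). Middle was index 4 = 8.
New length even (10). New median = avg of two middle elements.
x = 0: 4 elements are < x, 5 elements are > x.
New sorted list: [-10, -7, -3, -1, 0, 8, 13, 25, 28, 30]
New median = 4

Answer: 4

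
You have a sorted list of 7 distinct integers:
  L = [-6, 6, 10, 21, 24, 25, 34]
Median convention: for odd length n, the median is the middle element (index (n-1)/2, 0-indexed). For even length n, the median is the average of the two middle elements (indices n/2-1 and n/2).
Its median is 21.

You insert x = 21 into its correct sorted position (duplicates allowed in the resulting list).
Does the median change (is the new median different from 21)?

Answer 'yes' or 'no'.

Answer: no

Derivation:
Old median = 21
Insert x = 21
New median = 21
Changed? no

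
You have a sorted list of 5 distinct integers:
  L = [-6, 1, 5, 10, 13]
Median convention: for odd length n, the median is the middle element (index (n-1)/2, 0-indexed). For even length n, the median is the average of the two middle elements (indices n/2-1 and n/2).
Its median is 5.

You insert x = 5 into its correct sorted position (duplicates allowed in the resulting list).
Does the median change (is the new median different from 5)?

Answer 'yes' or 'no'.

Answer: no

Derivation:
Old median = 5
Insert x = 5
New median = 5
Changed? no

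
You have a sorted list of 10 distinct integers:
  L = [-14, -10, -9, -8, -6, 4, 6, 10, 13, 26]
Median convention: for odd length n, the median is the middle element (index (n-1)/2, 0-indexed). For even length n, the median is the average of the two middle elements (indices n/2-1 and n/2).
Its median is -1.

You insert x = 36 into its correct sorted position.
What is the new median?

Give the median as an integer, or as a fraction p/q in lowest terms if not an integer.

Old list (sorted, length 10): [-14, -10, -9, -8, -6, 4, 6, 10, 13, 26]
Old median = -1
Insert x = 36
Old length even (10). Middle pair: indices 4,5 = -6,4.
New length odd (11). New median = single middle element.
x = 36: 10 elements are < x, 0 elements are > x.
New sorted list: [-14, -10, -9, -8, -6, 4, 6, 10, 13, 26, 36]
New median = 4

Answer: 4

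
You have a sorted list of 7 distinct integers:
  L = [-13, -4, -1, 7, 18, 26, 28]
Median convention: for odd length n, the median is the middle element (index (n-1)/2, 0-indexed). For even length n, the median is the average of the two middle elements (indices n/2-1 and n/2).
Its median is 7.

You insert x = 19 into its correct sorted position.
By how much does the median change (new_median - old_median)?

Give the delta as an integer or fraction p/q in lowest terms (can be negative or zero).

Answer: 11/2

Derivation:
Old median = 7
After inserting x = 19: new sorted = [-13, -4, -1, 7, 18, 19, 26, 28]
New median = 25/2
Delta = 25/2 - 7 = 11/2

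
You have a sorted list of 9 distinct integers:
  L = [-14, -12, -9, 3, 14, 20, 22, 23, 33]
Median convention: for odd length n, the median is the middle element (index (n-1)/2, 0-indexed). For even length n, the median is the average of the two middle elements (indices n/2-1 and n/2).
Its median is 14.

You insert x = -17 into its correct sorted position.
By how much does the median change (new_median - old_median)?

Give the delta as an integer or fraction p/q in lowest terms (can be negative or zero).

Answer: -11/2

Derivation:
Old median = 14
After inserting x = -17: new sorted = [-17, -14, -12, -9, 3, 14, 20, 22, 23, 33]
New median = 17/2
Delta = 17/2 - 14 = -11/2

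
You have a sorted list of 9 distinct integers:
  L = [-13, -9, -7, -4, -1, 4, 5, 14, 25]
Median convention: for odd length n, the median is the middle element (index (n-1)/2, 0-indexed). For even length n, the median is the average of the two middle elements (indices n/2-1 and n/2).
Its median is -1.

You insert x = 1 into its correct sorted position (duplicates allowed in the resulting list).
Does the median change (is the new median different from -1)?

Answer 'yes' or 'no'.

Old median = -1
Insert x = 1
New median = 0
Changed? yes

Answer: yes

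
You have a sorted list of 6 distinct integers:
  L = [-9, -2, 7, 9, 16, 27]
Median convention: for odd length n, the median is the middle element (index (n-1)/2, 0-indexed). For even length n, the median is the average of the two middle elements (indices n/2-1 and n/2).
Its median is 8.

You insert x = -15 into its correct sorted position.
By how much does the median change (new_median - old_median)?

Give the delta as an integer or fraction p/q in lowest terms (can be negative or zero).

Answer: -1

Derivation:
Old median = 8
After inserting x = -15: new sorted = [-15, -9, -2, 7, 9, 16, 27]
New median = 7
Delta = 7 - 8 = -1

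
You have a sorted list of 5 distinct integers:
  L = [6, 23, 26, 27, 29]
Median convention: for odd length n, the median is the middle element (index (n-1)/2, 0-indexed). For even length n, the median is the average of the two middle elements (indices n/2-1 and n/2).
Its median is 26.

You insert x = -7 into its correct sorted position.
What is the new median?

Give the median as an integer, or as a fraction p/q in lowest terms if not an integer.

Answer: 49/2

Derivation:
Old list (sorted, length 5): [6, 23, 26, 27, 29]
Old median = 26
Insert x = -7
Old length odd (5). Middle was index 2 = 26.
New length even (6). New median = avg of two middle elements.
x = -7: 0 elements are < x, 5 elements are > x.
New sorted list: [-7, 6, 23, 26, 27, 29]
New median = 49/2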